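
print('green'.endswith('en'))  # True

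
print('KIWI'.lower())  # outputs kiwi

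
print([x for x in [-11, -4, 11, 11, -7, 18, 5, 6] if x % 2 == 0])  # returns [-4, 18, 6]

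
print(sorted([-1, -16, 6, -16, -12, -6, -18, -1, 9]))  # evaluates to [-18, -16, -16, -12, -6, -1, -1, 6, 9]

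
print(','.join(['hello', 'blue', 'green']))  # hello,blue,green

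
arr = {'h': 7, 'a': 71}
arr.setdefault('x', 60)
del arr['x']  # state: {'h': 7, 'a': 71}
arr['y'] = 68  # {'h': 7, 'a': 71, 'y': 68}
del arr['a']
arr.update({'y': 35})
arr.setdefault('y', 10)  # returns 35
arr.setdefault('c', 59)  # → 59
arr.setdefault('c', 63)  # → 59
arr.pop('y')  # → 35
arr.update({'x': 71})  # {'h': 7, 'c': 59, 'x': 71}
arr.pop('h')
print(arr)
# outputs {'c': 59, 'x': 71}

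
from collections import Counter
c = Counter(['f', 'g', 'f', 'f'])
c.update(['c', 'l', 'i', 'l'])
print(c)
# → Counter({'f': 3, 'l': 2, 'g': 1, 'c': 1, 'i': 1})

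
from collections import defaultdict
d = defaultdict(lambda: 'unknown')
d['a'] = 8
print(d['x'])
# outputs unknown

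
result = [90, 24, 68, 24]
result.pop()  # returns 24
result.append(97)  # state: [90, 24, 68, 97]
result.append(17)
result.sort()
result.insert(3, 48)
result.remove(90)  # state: [17, 24, 68, 48, 97]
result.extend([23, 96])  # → [17, 24, 68, 48, 97, 23, 96]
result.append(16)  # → [17, 24, 68, 48, 97, 23, 96, 16]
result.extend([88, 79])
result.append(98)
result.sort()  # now [16, 17, 23, 24, 48, 68, 79, 88, 96, 97, 98]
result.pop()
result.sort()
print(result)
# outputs [16, 17, 23, 24, 48, 68, 79, 88, 96, 97]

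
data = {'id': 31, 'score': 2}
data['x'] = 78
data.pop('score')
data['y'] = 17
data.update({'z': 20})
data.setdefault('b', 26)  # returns 26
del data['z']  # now {'id': 31, 'x': 78, 'y': 17, 'b': 26}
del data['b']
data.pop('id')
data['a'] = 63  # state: {'x': 78, 'y': 17, 'a': 63}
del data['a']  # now {'x': 78, 'y': 17}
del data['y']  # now {'x': 78}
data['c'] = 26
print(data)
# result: {'x': 78, 'c': 26}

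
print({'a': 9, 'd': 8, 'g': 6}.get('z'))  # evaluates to None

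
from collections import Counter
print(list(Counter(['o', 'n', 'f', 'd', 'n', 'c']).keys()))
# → ['o', 'n', 'f', 'd', 'c']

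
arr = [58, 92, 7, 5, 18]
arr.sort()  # [5, 7, 18, 58, 92]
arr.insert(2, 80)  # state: [5, 7, 80, 18, 58, 92]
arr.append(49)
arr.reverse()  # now [49, 92, 58, 18, 80, 7, 5]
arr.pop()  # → 5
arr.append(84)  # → [49, 92, 58, 18, 80, 7, 84]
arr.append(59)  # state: [49, 92, 58, 18, 80, 7, 84, 59]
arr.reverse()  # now [59, 84, 7, 80, 18, 58, 92, 49]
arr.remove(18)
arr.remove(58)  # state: [59, 84, 7, 80, 92, 49]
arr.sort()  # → [7, 49, 59, 80, 84, 92]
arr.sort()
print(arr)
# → [7, 49, 59, 80, 84, 92]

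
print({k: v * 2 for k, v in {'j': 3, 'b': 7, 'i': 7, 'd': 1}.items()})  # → {'j': 6, 'b': 14, 'i': 14, 'd': 2}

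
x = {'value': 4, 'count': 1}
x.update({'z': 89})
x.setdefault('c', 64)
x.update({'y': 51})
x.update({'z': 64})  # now {'value': 4, 'count': 1, 'z': 64, 'c': 64, 'y': 51}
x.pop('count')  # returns 1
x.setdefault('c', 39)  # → 64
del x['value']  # {'z': 64, 'c': 64, 'y': 51}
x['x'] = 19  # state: {'z': 64, 'c': 64, 'y': 51, 'x': 19}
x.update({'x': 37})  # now {'z': 64, 'c': 64, 'y': 51, 'x': 37}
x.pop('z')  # 64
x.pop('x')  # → 37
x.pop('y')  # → 51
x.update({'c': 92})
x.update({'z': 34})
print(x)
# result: {'c': 92, 'z': 34}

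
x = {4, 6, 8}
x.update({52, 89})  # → {4, 6, 8, 52, 89}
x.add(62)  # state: {4, 6, 8, 52, 62, 89}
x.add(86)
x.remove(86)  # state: {4, 6, 8, 52, 62, 89}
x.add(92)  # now {4, 6, 8, 52, 62, 89, 92}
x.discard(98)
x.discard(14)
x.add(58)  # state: {4, 6, 8, 52, 58, 62, 89, 92}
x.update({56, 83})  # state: {4, 6, 8, 52, 56, 58, 62, 83, 89, 92}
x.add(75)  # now {4, 6, 8, 52, 56, 58, 62, 75, 83, 89, 92}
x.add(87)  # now {4, 6, 8, 52, 56, 58, 62, 75, 83, 87, 89, 92}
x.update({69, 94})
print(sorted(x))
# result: [4, 6, 8, 52, 56, 58, 62, 69, 75, 83, 87, 89, 92, 94]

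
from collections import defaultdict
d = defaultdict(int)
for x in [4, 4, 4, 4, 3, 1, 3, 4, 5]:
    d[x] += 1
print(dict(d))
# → {4: 5, 3: 2, 1: 1, 5: 1}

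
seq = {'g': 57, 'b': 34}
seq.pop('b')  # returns 34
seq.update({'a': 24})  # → {'g': 57, 'a': 24}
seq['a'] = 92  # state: {'g': 57, 'a': 92}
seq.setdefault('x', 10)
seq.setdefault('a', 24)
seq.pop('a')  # 92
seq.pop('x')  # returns 10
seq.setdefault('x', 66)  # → 66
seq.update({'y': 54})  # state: {'g': 57, 'x': 66, 'y': 54}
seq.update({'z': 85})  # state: {'g': 57, 'x': 66, 'y': 54, 'z': 85}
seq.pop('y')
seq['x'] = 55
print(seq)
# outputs {'g': 57, 'x': 55, 'z': 85}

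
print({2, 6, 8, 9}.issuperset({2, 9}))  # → True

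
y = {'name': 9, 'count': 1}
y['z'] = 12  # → {'name': 9, 'count': 1, 'z': 12}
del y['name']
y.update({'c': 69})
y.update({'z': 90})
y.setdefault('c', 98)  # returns 69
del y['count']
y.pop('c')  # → 69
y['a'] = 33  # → {'z': 90, 'a': 33}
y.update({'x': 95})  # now {'z': 90, 'a': 33, 'x': 95}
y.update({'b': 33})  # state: {'z': 90, 'a': 33, 'x': 95, 'b': 33}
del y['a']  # {'z': 90, 'x': 95, 'b': 33}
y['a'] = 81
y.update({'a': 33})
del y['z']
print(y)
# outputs {'x': 95, 'b': 33, 'a': 33}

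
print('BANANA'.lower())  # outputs banana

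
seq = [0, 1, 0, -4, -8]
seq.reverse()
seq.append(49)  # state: [-8, -4, 0, 1, 0, 49]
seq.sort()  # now [-8, -4, 0, 0, 1, 49]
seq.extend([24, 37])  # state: [-8, -4, 0, 0, 1, 49, 24, 37]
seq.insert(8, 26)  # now [-8, -4, 0, 0, 1, 49, 24, 37, 26]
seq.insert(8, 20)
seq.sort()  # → [-8, -4, 0, 0, 1, 20, 24, 26, 37, 49]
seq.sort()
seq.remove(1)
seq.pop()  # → 49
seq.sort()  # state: [-8, -4, 0, 0, 20, 24, 26, 37]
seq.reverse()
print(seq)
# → [37, 26, 24, 20, 0, 0, -4, -8]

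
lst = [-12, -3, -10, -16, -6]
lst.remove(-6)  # [-12, -3, -10, -16]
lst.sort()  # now [-16, -12, -10, -3]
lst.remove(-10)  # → [-16, -12, -3]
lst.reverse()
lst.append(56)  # [-3, -12, -16, 56]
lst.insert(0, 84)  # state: [84, -3, -12, -16, 56]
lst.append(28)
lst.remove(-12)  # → [84, -3, -16, 56, 28]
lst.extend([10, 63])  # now [84, -3, -16, 56, 28, 10, 63]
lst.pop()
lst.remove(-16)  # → [84, -3, 56, 28, 10]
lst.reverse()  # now [10, 28, 56, -3, 84]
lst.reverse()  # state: [84, -3, 56, 28, 10]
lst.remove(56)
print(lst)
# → [84, -3, 28, 10]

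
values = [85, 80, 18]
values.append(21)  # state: [85, 80, 18, 21]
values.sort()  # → [18, 21, 80, 85]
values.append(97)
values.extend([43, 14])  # [18, 21, 80, 85, 97, 43, 14]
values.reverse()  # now [14, 43, 97, 85, 80, 21, 18]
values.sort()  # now [14, 18, 21, 43, 80, 85, 97]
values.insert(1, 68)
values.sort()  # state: [14, 18, 21, 43, 68, 80, 85, 97]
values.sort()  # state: [14, 18, 21, 43, 68, 80, 85, 97]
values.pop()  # 97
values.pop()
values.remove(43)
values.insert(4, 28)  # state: [14, 18, 21, 68, 28, 80]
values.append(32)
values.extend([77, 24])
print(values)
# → [14, 18, 21, 68, 28, 80, 32, 77, 24]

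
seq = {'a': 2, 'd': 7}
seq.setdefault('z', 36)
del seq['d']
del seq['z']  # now {'a': 2}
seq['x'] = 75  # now {'a': 2, 'x': 75}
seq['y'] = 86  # {'a': 2, 'x': 75, 'y': 86}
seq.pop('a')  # 2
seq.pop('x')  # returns 75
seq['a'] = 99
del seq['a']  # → {'y': 86}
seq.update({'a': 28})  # {'y': 86, 'a': 28}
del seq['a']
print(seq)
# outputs {'y': 86}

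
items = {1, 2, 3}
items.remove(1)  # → {2, 3}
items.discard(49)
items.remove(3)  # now {2}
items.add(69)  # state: {2, 69}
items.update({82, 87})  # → {2, 69, 82, 87}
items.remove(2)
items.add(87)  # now {69, 82, 87}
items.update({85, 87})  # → {69, 82, 85, 87}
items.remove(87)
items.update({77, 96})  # {69, 77, 82, 85, 96}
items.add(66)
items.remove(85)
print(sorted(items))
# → [66, 69, 77, 82, 96]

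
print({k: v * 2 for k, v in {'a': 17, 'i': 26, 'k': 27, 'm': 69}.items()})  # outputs {'a': 34, 'i': 52, 'k': 54, 'm': 138}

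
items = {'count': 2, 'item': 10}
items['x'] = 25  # {'count': 2, 'item': 10, 'x': 25}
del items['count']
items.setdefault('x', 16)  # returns 25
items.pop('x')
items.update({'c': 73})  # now {'item': 10, 'c': 73}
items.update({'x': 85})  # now {'item': 10, 'c': 73, 'x': 85}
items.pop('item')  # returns 10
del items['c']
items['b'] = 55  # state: {'x': 85, 'b': 55}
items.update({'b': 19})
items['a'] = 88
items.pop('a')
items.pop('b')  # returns 19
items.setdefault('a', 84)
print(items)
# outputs {'x': 85, 'a': 84}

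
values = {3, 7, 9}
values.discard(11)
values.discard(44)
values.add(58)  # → {3, 7, 9, 58}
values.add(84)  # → {3, 7, 9, 58, 84}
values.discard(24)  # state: {3, 7, 9, 58, 84}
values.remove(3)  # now {7, 9, 58, 84}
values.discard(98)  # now {7, 9, 58, 84}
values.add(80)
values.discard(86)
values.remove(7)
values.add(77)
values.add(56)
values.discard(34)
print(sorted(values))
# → [9, 56, 58, 77, 80, 84]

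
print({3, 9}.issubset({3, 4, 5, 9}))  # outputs True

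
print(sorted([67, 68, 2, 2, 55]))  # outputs [2, 2, 55, 67, 68]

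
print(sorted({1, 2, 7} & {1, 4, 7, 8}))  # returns [1, 7]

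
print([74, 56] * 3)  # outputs [74, 56, 74, 56, 74, 56]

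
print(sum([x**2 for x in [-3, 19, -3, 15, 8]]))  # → 668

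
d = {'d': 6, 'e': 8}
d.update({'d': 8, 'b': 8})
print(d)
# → {'d': 8, 'e': 8, 'b': 8}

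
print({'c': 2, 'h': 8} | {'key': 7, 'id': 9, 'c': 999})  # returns {'c': 999, 'h': 8, 'key': 7, 'id': 9}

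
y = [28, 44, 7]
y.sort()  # [7, 28, 44]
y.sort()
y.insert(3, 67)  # [7, 28, 44, 67]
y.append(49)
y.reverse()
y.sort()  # [7, 28, 44, 49, 67]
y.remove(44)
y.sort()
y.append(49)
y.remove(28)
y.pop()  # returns 49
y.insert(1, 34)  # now [7, 34, 49, 67]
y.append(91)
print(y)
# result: [7, 34, 49, 67, 91]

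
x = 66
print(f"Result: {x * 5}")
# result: Result: 330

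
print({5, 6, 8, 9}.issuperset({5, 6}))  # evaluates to True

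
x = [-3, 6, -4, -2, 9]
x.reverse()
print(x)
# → [9, -2, -4, 6, -3]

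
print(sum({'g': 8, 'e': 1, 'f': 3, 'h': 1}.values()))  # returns 13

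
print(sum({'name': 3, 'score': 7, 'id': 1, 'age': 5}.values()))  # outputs 16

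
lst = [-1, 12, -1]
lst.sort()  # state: [-1, -1, 12]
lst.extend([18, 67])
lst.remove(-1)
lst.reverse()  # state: [67, 18, 12, -1]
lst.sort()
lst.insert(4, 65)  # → [-1, 12, 18, 67, 65]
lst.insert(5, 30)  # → [-1, 12, 18, 67, 65, 30]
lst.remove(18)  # [-1, 12, 67, 65, 30]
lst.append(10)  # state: [-1, 12, 67, 65, 30, 10]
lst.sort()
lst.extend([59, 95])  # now [-1, 10, 12, 30, 65, 67, 59, 95]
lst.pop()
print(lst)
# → [-1, 10, 12, 30, 65, 67, 59]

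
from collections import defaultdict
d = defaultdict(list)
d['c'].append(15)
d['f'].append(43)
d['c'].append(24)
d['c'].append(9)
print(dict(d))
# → {'c': [15, 24, 9], 'f': [43]}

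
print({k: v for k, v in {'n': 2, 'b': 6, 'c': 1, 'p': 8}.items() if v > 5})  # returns {'b': 6, 'p': 8}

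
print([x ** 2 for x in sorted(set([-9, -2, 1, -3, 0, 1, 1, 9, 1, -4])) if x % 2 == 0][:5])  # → [16, 4, 0]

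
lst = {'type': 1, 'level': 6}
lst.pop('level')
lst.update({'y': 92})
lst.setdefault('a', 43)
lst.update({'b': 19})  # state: {'type': 1, 'y': 92, 'a': 43, 'b': 19}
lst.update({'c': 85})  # {'type': 1, 'y': 92, 'a': 43, 'b': 19, 'c': 85}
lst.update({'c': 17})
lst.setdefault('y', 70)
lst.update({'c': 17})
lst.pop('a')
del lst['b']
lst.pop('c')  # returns 17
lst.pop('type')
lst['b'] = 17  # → {'y': 92, 'b': 17}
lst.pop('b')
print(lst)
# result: {'y': 92}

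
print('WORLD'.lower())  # world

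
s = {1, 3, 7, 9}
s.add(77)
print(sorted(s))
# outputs [1, 3, 7, 9, 77]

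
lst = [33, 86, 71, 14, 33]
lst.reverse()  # [33, 14, 71, 86, 33]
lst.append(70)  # [33, 14, 71, 86, 33, 70]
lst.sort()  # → [14, 33, 33, 70, 71, 86]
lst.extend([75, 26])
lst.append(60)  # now [14, 33, 33, 70, 71, 86, 75, 26, 60]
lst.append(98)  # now [14, 33, 33, 70, 71, 86, 75, 26, 60, 98]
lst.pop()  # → 98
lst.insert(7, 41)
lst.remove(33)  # [14, 33, 70, 71, 86, 75, 41, 26, 60]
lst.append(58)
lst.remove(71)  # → [14, 33, 70, 86, 75, 41, 26, 60, 58]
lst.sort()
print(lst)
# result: [14, 26, 33, 41, 58, 60, 70, 75, 86]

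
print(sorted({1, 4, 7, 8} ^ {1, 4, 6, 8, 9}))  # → [6, 7, 9]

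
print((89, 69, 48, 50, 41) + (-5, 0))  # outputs (89, 69, 48, 50, 41, -5, 0)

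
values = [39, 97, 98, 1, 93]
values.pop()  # 93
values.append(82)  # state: [39, 97, 98, 1, 82]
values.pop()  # 82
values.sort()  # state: [1, 39, 97, 98]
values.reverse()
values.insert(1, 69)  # [98, 69, 97, 39, 1]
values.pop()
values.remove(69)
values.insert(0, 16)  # [16, 98, 97, 39]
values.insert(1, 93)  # [16, 93, 98, 97, 39]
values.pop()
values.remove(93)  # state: [16, 98, 97]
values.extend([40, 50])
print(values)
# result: [16, 98, 97, 40, 50]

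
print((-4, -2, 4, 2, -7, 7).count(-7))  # 1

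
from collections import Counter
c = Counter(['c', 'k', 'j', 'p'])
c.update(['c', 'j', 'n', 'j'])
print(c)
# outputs Counter({'j': 3, 'c': 2, 'k': 1, 'p': 1, 'n': 1})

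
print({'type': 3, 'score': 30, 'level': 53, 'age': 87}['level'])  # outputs 53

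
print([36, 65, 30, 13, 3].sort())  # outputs None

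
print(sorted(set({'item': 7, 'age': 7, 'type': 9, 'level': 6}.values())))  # [6, 7, 9]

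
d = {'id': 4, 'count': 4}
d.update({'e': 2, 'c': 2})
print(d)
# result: {'id': 4, 'count': 4, 'e': 2, 'c': 2}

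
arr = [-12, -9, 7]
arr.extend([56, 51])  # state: [-12, -9, 7, 56, 51]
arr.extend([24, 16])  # [-12, -9, 7, 56, 51, 24, 16]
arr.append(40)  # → [-12, -9, 7, 56, 51, 24, 16, 40]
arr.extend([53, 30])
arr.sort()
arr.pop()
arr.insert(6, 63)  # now [-12, -9, 7, 16, 24, 30, 63, 40, 51, 53]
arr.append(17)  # [-12, -9, 7, 16, 24, 30, 63, 40, 51, 53, 17]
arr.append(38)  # [-12, -9, 7, 16, 24, 30, 63, 40, 51, 53, 17, 38]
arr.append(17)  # [-12, -9, 7, 16, 24, 30, 63, 40, 51, 53, 17, 38, 17]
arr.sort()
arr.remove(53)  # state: [-12, -9, 7, 16, 17, 17, 24, 30, 38, 40, 51, 63]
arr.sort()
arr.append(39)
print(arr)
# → [-12, -9, 7, 16, 17, 17, 24, 30, 38, 40, 51, 63, 39]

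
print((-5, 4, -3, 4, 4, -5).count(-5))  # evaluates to 2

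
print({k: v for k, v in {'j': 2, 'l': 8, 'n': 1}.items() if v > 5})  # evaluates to {'l': 8}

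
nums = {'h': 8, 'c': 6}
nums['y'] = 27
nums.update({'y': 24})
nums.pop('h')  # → 8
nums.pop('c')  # 6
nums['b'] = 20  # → {'y': 24, 'b': 20}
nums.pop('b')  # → 20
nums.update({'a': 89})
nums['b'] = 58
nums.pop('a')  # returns 89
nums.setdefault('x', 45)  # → 45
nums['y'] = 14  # {'y': 14, 'b': 58, 'x': 45}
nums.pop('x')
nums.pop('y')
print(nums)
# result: {'b': 58}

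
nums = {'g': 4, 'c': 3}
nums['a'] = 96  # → {'g': 4, 'c': 3, 'a': 96}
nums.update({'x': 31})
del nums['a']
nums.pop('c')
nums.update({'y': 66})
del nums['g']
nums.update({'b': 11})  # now {'x': 31, 'y': 66, 'b': 11}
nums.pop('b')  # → 11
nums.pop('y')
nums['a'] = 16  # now {'x': 31, 'a': 16}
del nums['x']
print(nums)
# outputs {'a': 16}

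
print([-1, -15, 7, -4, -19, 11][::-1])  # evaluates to [11, -19, -4, 7, -15, -1]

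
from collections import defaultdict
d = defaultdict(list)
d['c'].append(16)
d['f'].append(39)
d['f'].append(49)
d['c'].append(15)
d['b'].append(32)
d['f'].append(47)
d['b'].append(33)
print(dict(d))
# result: {'c': [16, 15], 'f': [39, 49, 47], 'b': [32, 33]}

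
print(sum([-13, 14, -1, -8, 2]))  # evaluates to -6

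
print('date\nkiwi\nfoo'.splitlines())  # ['date', 'kiwi', 'foo']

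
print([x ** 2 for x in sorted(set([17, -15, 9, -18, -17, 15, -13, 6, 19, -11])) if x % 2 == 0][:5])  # [324, 36]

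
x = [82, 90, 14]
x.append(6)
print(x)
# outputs [82, 90, 14, 6]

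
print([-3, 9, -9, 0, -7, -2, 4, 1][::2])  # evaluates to [-3, -9, -7, 4]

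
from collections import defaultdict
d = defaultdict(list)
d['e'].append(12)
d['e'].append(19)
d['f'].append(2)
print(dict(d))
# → {'e': [12, 19], 'f': [2]}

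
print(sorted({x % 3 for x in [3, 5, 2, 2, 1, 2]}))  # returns [0, 1, 2]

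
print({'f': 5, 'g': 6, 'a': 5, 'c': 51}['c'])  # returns 51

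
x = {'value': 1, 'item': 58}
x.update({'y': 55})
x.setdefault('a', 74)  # 74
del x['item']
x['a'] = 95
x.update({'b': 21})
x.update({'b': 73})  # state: {'value': 1, 'y': 55, 'a': 95, 'b': 73}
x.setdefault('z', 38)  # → 38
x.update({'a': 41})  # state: {'value': 1, 'y': 55, 'a': 41, 'b': 73, 'z': 38}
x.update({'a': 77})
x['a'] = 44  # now {'value': 1, 'y': 55, 'a': 44, 'b': 73, 'z': 38}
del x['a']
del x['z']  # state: {'value': 1, 'y': 55, 'b': 73}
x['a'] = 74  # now {'value': 1, 'y': 55, 'b': 73, 'a': 74}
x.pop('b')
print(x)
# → {'value': 1, 'y': 55, 'a': 74}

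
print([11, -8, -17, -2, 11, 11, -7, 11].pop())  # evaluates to 11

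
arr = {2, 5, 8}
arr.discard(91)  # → {2, 5, 8}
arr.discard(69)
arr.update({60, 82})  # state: {2, 5, 8, 60, 82}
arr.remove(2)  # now {5, 8, 60, 82}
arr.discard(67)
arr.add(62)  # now {5, 8, 60, 62, 82}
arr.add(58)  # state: {5, 8, 58, 60, 62, 82}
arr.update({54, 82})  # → {5, 8, 54, 58, 60, 62, 82}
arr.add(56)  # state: {5, 8, 54, 56, 58, 60, 62, 82}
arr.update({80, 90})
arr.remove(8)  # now {5, 54, 56, 58, 60, 62, 80, 82, 90}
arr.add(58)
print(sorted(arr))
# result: [5, 54, 56, 58, 60, 62, 80, 82, 90]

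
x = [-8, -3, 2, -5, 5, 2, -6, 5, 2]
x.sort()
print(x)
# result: [-8, -6, -5, -3, 2, 2, 2, 5, 5]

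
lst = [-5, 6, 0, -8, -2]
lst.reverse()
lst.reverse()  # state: [-5, 6, 0, -8, -2]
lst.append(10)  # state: [-5, 6, 0, -8, -2, 10]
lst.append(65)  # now [-5, 6, 0, -8, -2, 10, 65]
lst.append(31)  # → [-5, 6, 0, -8, -2, 10, 65, 31]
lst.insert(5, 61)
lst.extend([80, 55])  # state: [-5, 6, 0, -8, -2, 61, 10, 65, 31, 80, 55]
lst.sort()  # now [-8, -5, -2, 0, 6, 10, 31, 55, 61, 65, 80]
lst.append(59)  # [-8, -5, -2, 0, 6, 10, 31, 55, 61, 65, 80, 59]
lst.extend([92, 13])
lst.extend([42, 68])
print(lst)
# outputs [-8, -5, -2, 0, 6, 10, 31, 55, 61, 65, 80, 59, 92, 13, 42, 68]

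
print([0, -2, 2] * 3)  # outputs [0, -2, 2, 0, -2, 2, 0, -2, 2]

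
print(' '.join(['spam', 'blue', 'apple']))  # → spam blue apple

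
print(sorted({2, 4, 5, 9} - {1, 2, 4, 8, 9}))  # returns [5]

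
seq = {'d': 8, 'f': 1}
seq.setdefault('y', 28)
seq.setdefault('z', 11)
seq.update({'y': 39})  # {'d': 8, 'f': 1, 'y': 39, 'z': 11}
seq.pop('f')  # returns 1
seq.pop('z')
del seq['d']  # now {'y': 39}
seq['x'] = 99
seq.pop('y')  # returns 39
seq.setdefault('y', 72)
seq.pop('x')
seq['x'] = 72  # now {'y': 72, 'x': 72}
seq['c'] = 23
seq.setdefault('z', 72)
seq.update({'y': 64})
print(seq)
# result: {'y': 64, 'x': 72, 'c': 23, 'z': 72}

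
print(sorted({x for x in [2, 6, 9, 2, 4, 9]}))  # [2, 4, 6, 9]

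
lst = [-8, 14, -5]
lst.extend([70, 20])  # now [-8, 14, -5, 70, 20]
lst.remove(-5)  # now [-8, 14, 70, 20]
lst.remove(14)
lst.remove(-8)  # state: [70, 20]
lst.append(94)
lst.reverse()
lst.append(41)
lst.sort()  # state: [20, 41, 70, 94]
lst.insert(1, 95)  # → [20, 95, 41, 70, 94]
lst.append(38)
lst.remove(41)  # [20, 95, 70, 94, 38]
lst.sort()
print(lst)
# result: [20, 38, 70, 94, 95]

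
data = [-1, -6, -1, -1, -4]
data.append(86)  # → [-1, -6, -1, -1, -4, 86]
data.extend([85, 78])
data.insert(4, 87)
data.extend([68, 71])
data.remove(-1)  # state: [-6, -1, -1, 87, -4, 86, 85, 78, 68, 71]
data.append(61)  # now [-6, -1, -1, 87, -4, 86, 85, 78, 68, 71, 61]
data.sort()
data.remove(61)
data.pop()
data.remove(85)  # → [-6, -4, -1, -1, 68, 71, 78, 86]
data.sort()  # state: [-6, -4, -1, -1, 68, 71, 78, 86]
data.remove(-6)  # [-4, -1, -1, 68, 71, 78, 86]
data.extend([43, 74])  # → [-4, -1, -1, 68, 71, 78, 86, 43, 74]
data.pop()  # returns 74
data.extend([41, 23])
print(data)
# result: [-4, -1, -1, 68, 71, 78, 86, 43, 41, 23]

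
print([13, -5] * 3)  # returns [13, -5, 13, -5, 13, -5]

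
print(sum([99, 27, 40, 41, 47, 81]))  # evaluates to 335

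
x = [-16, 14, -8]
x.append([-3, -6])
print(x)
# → [-16, 14, -8, [-3, -6]]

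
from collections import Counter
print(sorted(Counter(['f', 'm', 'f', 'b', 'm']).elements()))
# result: ['b', 'f', 'f', 'm', 'm']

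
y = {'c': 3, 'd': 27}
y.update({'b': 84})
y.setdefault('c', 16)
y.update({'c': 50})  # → {'c': 50, 'd': 27, 'b': 84}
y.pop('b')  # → 84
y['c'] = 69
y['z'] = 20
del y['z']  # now {'c': 69, 'd': 27}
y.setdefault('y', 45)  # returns 45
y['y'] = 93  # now {'c': 69, 'd': 27, 'y': 93}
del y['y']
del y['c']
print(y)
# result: {'d': 27}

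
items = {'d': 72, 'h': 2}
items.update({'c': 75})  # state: {'d': 72, 'h': 2, 'c': 75}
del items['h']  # {'d': 72, 'c': 75}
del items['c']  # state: {'d': 72}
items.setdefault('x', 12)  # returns 12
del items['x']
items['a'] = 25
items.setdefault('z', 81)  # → 81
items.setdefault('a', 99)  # 25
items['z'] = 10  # {'d': 72, 'a': 25, 'z': 10}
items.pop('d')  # 72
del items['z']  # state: {'a': 25}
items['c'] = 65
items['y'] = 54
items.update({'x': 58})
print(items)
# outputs {'a': 25, 'c': 65, 'y': 54, 'x': 58}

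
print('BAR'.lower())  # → bar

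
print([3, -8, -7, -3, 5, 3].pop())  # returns 3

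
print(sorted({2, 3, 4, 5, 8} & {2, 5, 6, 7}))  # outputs [2, 5]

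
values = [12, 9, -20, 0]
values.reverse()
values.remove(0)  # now [-20, 9, 12]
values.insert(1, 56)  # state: [-20, 56, 9, 12]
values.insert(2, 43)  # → [-20, 56, 43, 9, 12]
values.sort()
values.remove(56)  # [-20, 9, 12, 43]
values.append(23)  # [-20, 9, 12, 43, 23]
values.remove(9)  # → [-20, 12, 43, 23]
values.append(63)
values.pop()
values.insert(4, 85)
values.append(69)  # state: [-20, 12, 43, 23, 85, 69]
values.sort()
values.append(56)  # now [-20, 12, 23, 43, 69, 85, 56]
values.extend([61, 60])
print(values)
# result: [-20, 12, 23, 43, 69, 85, 56, 61, 60]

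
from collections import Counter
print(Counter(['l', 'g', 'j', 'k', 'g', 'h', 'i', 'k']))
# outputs Counter({'g': 2, 'k': 2, 'l': 1, 'j': 1, 'h': 1, 'i': 1})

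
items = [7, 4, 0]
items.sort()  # [0, 4, 7]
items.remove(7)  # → [0, 4]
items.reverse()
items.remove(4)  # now [0]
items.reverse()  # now [0]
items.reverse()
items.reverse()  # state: [0]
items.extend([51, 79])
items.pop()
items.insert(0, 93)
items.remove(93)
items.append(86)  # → [0, 51, 86]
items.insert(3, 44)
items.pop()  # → 44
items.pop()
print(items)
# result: [0, 51]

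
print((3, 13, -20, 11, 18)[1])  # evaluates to 13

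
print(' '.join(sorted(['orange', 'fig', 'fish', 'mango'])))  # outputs fig fish mango orange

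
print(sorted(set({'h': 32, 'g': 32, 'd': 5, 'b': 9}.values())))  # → [5, 9, 32]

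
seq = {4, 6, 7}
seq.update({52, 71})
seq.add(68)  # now {4, 6, 7, 52, 68, 71}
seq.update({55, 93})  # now {4, 6, 7, 52, 55, 68, 71, 93}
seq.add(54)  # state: {4, 6, 7, 52, 54, 55, 68, 71, 93}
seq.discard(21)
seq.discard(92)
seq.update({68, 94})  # {4, 6, 7, 52, 54, 55, 68, 71, 93, 94}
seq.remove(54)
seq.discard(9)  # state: {4, 6, 7, 52, 55, 68, 71, 93, 94}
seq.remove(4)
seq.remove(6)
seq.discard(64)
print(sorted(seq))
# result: [7, 52, 55, 68, 71, 93, 94]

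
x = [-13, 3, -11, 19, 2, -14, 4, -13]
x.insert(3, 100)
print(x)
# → [-13, 3, -11, 100, 19, 2, -14, 4, -13]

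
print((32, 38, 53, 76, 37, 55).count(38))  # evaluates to 1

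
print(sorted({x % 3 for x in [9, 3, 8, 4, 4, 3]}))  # [0, 1, 2]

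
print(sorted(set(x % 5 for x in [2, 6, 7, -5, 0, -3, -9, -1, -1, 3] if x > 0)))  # [1, 2, 3]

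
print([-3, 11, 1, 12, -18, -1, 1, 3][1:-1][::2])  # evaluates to [11, 12, -1]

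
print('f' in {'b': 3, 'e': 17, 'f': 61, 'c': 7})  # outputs True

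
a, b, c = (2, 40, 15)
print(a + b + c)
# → 57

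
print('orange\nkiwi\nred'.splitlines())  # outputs ['orange', 'kiwi', 'red']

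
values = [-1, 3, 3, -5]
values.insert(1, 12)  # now [-1, 12, 3, 3, -5]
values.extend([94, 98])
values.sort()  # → [-5, -1, 3, 3, 12, 94, 98]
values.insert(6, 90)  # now [-5, -1, 3, 3, 12, 94, 90, 98]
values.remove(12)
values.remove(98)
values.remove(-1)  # [-5, 3, 3, 94, 90]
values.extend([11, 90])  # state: [-5, 3, 3, 94, 90, 11, 90]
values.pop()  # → 90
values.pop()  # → 11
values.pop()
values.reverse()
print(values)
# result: [94, 3, 3, -5]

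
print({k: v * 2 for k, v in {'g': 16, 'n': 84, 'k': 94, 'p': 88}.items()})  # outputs {'g': 32, 'n': 168, 'k': 188, 'p': 176}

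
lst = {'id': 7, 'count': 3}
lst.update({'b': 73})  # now {'id': 7, 'count': 3, 'b': 73}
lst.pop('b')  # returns 73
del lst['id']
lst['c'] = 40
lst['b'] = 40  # {'count': 3, 'c': 40, 'b': 40}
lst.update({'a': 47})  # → {'count': 3, 'c': 40, 'b': 40, 'a': 47}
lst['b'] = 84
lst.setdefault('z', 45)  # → 45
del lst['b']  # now {'count': 3, 'c': 40, 'a': 47, 'z': 45}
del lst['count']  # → {'c': 40, 'a': 47, 'z': 45}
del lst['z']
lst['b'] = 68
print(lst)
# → {'c': 40, 'a': 47, 'b': 68}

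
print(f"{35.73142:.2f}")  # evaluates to 35.73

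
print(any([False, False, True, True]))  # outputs True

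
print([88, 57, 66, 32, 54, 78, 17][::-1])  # [17, 78, 54, 32, 66, 57, 88]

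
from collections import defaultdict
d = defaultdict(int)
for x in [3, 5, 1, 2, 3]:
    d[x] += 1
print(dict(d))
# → {3: 2, 5: 1, 1: 1, 2: 1}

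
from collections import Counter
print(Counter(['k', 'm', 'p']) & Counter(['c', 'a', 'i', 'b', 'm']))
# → Counter({'m': 1})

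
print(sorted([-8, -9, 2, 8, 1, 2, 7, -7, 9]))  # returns [-9, -8, -7, 1, 2, 2, 7, 8, 9]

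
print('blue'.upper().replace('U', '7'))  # BL7E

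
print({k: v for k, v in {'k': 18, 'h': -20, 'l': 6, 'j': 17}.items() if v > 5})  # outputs {'k': 18, 'l': 6, 'j': 17}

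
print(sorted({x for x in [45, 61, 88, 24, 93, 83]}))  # [24, 45, 61, 83, 88, 93]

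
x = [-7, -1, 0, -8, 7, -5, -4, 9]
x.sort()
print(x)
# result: [-8, -7, -5, -4, -1, 0, 7, 9]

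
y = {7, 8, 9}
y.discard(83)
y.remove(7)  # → {8, 9}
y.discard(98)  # {8, 9}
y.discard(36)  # {8, 9}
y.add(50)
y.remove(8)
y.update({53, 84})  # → {9, 50, 53, 84}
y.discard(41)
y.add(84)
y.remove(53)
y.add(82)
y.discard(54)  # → {9, 50, 82, 84}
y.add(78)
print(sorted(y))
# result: [9, 50, 78, 82, 84]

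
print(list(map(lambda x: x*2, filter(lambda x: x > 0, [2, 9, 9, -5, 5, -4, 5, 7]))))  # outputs [4, 18, 18, 10, 10, 14]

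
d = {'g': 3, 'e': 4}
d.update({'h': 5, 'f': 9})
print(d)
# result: {'g': 3, 'e': 4, 'h': 5, 'f': 9}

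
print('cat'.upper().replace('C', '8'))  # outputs 8AT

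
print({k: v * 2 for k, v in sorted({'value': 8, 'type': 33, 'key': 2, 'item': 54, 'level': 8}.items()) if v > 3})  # {'item': 108, 'level': 16, 'type': 66, 'value': 16}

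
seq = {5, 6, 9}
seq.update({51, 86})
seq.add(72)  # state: {5, 6, 9, 51, 72, 86}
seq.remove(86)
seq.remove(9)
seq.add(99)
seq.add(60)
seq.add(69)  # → {5, 6, 51, 60, 69, 72, 99}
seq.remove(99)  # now {5, 6, 51, 60, 69, 72}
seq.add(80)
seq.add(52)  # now {5, 6, 51, 52, 60, 69, 72, 80}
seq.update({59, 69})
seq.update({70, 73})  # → {5, 6, 51, 52, 59, 60, 69, 70, 72, 73, 80}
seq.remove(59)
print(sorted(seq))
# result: [5, 6, 51, 52, 60, 69, 70, 72, 73, 80]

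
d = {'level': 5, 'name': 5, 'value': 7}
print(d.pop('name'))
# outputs 5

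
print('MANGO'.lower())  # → mango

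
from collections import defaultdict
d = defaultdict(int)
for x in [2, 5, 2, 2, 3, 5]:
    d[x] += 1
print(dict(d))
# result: {2: 3, 5: 2, 3: 1}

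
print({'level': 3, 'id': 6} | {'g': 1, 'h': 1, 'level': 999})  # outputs {'level': 999, 'id': 6, 'g': 1, 'h': 1}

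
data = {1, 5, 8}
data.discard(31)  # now {1, 5, 8}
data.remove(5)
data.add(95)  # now {1, 8, 95}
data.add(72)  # {1, 8, 72, 95}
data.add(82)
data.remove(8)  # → {1, 72, 82, 95}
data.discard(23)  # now {1, 72, 82, 95}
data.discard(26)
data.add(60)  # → {1, 60, 72, 82, 95}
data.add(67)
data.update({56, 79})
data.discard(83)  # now {1, 56, 60, 67, 72, 79, 82, 95}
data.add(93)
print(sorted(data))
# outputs [1, 56, 60, 67, 72, 79, 82, 93, 95]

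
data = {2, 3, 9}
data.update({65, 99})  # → {2, 3, 9, 65, 99}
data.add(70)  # {2, 3, 9, 65, 70, 99}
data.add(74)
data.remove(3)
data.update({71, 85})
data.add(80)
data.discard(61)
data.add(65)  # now {2, 9, 65, 70, 71, 74, 80, 85, 99}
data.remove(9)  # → {2, 65, 70, 71, 74, 80, 85, 99}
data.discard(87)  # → {2, 65, 70, 71, 74, 80, 85, 99}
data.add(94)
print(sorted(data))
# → [2, 65, 70, 71, 74, 80, 85, 94, 99]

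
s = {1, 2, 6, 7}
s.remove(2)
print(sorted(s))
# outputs [1, 6, 7]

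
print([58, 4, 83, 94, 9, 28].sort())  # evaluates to None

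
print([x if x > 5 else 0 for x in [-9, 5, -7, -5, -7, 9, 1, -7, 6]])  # [0, 0, 0, 0, 0, 9, 0, 0, 6]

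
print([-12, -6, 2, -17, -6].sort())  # None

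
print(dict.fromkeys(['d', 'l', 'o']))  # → {'d': None, 'l': None, 'o': None}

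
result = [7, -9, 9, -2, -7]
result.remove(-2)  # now [7, -9, 9, -7]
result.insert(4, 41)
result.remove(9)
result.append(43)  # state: [7, -9, -7, 41, 43]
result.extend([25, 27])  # [7, -9, -7, 41, 43, 25, 27]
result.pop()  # 27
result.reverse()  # [25, 43, 41, -7, -9, 7]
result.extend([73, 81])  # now [25, 43, 41, -7, -9, 7, 73, 81]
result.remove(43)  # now [25, 41, -7, -9, 7, 73, 81]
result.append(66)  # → [25, 41, -7, -9, 7, 73, 81, 66]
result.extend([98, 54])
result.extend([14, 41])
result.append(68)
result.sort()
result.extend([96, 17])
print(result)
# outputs [-9, -7, 7, 14, 25, 41, 41, 54, 66, 68, 73, 81, 98, 96, 17]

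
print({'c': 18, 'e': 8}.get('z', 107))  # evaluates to 107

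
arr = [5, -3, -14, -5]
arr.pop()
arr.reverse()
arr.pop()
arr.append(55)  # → [-14, -3, 55]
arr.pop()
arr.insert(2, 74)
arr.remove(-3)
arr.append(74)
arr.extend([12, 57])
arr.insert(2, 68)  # [-14, 74, 68, 74, 12, 57]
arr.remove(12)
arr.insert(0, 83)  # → [83, -14, 74, 68, 74, 57]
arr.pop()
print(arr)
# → [83, -14, 74, 68, 74]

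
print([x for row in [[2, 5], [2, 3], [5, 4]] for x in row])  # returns [2, 5, 2, 3, 5, 4]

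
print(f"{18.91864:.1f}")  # 18.9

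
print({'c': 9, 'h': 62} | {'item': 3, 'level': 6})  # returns {'c': 9, 'h': 62, 'item': 3, 'level': 6}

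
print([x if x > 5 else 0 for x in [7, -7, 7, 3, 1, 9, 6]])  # [7, 0, 7, 0, 0, 9, 6]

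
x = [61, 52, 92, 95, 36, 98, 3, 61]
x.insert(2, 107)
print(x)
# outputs [61, 52, 107, 92, 95, 36, 98, 3, 61]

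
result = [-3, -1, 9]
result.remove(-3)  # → [-1, 9]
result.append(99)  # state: [-1, 9, 99]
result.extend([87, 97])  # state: [-1, 9, 99, 87, 97]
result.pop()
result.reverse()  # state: [87, 99, 9, -1]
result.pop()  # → -1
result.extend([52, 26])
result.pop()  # 26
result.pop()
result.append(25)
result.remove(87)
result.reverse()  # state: [25, 9, 99]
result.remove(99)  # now [25, 9]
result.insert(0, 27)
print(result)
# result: [27, 25, 9]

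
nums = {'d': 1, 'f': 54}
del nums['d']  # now {'f': 54}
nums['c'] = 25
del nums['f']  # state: {'c': 25}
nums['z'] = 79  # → {'c': 25, 'z': 79}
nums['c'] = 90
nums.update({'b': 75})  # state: {'c': 90, 'z': 79, 'b': 75}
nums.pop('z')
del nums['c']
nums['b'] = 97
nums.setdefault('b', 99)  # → 97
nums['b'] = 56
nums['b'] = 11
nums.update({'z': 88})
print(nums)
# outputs {'b': 11, 'z': 88}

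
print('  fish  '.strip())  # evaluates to fish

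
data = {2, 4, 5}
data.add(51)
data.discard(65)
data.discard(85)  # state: {2, 4, 5, 51}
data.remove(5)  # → {2, 4, 51}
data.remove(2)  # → {4, 51}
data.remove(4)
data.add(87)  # {51, 87}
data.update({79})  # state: {51, 79, 87}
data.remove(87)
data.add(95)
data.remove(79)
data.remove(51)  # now {95}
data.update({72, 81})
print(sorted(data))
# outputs [72, 81, 95]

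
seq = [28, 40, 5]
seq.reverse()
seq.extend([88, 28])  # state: [5, 40, 28, 88, 28]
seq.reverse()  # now [28, 88, 28, 40, 5]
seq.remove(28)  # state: [88, 28, 40, 5]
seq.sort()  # [5, 28, 40, 88]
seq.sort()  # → [5, 28, 40, 88]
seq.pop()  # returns 88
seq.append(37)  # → [5, 28, 40, 37]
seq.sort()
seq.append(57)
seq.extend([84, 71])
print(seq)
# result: [5, 28, 37, 40, 57, 84, 71]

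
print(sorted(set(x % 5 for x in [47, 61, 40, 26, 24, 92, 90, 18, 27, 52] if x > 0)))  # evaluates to [0, 1, 2, 3, 4]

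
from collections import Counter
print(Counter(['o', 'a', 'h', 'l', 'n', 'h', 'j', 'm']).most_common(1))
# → [('h', 2)]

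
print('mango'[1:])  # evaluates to ango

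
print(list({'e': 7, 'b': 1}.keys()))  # ['e', 'b']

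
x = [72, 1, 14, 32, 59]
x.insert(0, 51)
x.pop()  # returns 59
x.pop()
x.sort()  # [1, 14, 51, 72]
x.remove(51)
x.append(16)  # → [1, 14, 72, 16]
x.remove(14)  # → [1, 72, 16]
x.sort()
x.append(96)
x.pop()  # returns 96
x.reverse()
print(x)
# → [72, 16, 1]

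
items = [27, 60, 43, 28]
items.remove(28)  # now [27, 60, 43]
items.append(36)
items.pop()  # 36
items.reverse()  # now [43, 60, 27]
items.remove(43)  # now [60, 27]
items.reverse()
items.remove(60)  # [27]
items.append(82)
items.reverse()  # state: [82, 27]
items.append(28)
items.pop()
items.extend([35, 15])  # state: [82, 27, 35, 15]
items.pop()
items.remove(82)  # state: [27, 35]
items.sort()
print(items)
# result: [27, 35]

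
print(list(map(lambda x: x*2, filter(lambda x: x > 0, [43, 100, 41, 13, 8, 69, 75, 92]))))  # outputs [86, 200, 82, 26, 16, 138, 150, 184]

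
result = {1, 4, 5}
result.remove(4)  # {1, 5}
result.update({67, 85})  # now {1, 5, 67, 85}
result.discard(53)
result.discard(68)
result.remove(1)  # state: {5, 67, 85}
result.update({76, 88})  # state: {5, 67, 76, 85, 88}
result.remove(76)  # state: {5, 67, 85, 88}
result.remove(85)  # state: {5, 67, 88}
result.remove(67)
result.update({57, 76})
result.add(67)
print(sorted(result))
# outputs [5, 57, 67, 76, 88]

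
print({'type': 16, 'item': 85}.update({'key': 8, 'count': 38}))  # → None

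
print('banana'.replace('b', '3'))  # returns 3anana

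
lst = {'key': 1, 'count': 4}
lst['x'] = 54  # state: {'key': 1, 'count': 4, 'x': 54}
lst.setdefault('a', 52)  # 52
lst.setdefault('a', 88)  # 52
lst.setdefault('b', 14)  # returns 14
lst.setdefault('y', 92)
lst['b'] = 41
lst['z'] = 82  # {'key': 1, 'count': 4, 'x': 54, 'a': 52, 'b': 41, 'y': 92, 'z': 82}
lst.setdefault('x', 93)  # 54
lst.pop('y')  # 92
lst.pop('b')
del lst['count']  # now {'key': 1, 'x': 54, 'a': 52, 'z': 82}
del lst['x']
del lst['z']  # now {'key': 1, 'a': 52}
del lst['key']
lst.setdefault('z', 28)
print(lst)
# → {'a': 52, 'z': 28}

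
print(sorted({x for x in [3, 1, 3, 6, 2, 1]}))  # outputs [1, 2, 3, 6]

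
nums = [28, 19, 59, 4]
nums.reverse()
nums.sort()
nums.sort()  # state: [4, 19, 28, 59]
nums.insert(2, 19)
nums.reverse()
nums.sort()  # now [4, 19, 19, 28, 59]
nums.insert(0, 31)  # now [31, 4, 19, 19, 28, 59]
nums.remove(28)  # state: [31, 4, 19, 19, 59]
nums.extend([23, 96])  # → [31, 4, 19, 19, 59, 23, 96]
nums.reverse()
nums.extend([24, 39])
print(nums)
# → [96, 23, 59, 19, 19, 4, 31, 24, 39]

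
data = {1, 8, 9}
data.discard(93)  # {1, 8, 9}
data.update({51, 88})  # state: {1, 8, 9, 51, 88}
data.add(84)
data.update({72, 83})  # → {1, 8, 9, 51, 72, 83, 84, 88}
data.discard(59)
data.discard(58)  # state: {1, 8, 9, 51, 72, 83, 84, 88}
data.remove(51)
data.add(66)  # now {1, 8, 9, 66, 72, 83, 84, 88}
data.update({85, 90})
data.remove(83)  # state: {1, 8, 9, 66, 72, 84, 85, 88, 90}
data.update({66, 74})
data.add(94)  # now {1, 8, 9, 66, 72, 74, 84, 85, 88, 90, 94}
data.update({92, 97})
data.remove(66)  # {1, 8, 9, 72, 74, 84, 85, 88, 90, 92, 94, 97}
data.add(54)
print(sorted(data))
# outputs [1, 8, 9, 54, 72, 74, 84, 85, 88, 90, 92, 94, 97]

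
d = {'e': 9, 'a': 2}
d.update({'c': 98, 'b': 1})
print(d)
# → {'e': 9, 'a': 2, 'c': 98, 'b': 1}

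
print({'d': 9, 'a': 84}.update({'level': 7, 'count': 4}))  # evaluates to None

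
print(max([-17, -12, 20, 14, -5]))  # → 20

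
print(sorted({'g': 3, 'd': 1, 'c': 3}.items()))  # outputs [('c', 3), ('d', 1), ('g', 3)]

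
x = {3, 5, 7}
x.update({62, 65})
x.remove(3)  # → {5, 7, 62, 65}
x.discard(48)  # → {5, 7, 62, 65}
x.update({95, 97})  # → {5, 7, 62, 65, 95, 97}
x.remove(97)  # {5, 7, 62, 65, 95}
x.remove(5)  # {7, 62, 65, 95}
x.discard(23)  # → {7, 62, 65, 95}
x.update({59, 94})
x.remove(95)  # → {7, 59, 62, 65, 94}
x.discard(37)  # {7, 59, 62, 65, 94}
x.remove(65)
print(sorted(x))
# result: [7, 59, 62, 94]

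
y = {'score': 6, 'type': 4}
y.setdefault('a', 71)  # 71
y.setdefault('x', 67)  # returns 67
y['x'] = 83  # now {'score': 6, 'type': 4, 'a': 71, 'x': 83}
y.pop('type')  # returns 4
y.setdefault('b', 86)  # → 86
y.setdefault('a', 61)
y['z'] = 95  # {'score': 6, 'a': 71, 'x': 83, 'b': 86, 'z': 95}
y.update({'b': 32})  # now {'score': 6, 'a': 71, 'x': 83, 'b': 32, 'z': 95}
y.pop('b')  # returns 32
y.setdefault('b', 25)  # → 25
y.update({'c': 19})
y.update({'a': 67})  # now {'score': 6, 'a': 67, 'x': 83, 'z': 95, 'b': 25, 'c': 19}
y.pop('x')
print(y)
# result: {'score': 6, 'a': 67, 'z': 95, 'b': 25, 'c': 19}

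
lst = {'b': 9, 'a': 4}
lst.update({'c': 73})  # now {'b': 9, 'a': 4, 'c': 73}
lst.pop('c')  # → 73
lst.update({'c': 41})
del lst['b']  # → {'a': 4, 'c': 41}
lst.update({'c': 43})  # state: {'a': 4, 'c': 43}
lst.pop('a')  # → 4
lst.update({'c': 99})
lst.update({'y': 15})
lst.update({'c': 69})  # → {'c': 69, 'y': 15}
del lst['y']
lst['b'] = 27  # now {'c': 69, 'b': 27}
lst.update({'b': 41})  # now {'c': 69, 'b': 41}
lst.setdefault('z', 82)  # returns 82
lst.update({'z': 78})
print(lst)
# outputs {'c': 69, 'b': 41, 'z': 78}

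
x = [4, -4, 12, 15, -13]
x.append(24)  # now [4, -4, 12, 15, -13, 24]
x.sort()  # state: [-13, -4, 4, 12, 15, 24]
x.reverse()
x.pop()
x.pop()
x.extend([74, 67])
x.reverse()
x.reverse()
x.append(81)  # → [24, 15, 12, 4, 74, 67, 81]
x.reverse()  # [81, 67, 74, 4, 12, 15, 24]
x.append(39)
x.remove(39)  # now [81, 67, 74, 4, 12, 15, 24]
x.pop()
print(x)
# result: [81, 67, 74, 4, 12, 15]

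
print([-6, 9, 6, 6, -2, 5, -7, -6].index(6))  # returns 2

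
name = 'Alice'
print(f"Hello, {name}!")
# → Hello, Alice!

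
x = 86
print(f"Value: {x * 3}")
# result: Value: 258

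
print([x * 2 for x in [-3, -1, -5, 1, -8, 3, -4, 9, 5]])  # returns [-6, -2, -10, 2, -16, 6, -8, 18, 10]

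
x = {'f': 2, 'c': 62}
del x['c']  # {'f': 2}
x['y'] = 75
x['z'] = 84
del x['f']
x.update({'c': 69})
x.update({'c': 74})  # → {'y': 75, 'z': 84, 'c': 74}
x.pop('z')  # 84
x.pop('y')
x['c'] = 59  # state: {'c': 59}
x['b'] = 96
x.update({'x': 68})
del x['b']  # {'c': 59, 'x': 68}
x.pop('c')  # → 59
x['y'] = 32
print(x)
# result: {'x': 68, 'y': 32}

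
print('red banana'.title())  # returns Red Banana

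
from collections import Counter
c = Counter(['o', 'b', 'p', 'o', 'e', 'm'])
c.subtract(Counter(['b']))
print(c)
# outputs Counter({'o': 2, 'p': 1, 'e': 1, 'm': 1, 'b': 0})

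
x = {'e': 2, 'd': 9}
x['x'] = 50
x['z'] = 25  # {'e': 2, 'd': 9, 'x': 50, 'z': 25}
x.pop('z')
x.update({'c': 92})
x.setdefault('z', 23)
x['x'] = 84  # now {'e': 2, 'd': 9, 'x': 84, 'c': 92, 'z': 23}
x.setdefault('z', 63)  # 23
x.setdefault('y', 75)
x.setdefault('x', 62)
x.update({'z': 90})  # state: {'e': 2, 'd': 9, 'x': 84, 'c': 92, 'z': 90, 'y': 75}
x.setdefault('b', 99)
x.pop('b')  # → 99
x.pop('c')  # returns 92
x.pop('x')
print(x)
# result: {'e': 2, 'd': 9, 'z': 90, 'y': 75}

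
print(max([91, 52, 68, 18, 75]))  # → 91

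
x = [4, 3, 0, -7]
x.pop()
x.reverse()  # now [0, 3, 4]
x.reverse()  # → [4, 3, 0]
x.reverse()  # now [0, 3, 4]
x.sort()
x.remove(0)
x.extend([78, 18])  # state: [3, 4, 78, 18]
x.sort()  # [3, 4, 18, 78]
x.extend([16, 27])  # [3, 4, 18, 78, 16, 27]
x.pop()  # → 27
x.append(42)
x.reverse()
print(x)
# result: [42, 16, 78, 18, 4, 3]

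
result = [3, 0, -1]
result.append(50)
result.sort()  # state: [-1, 0, 3, 50]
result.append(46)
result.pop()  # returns 46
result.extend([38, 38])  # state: [-1, 0, 3, 50, 38, 38]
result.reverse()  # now [38, 38, 50, 3, 0, -1]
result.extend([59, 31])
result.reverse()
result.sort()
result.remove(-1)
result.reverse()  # [59, 50, 38, 38, 31, 3, 0]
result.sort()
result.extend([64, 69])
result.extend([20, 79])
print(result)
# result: [0, 3, 31, 38, 38, 50, 59, 64, 69, 20, 79]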